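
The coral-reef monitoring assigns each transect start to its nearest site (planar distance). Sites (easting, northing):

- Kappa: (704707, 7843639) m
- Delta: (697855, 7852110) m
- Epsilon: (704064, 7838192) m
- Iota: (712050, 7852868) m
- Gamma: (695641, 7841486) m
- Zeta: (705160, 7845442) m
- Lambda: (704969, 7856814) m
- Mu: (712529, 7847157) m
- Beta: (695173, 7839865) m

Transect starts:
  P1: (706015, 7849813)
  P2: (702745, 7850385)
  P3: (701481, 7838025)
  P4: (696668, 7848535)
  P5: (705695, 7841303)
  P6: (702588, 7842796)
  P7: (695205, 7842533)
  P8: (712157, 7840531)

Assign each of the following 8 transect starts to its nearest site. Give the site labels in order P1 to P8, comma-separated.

P1 → Zeta (d²=19836666.00)
P2 → Delta (d²=26887725.00)
P3 → Epsilon (d²=6699778.00)
P4 → Delta (d²=14189594.00)
P5 → Kappa (d²=6433040.00)
P6 → Kappa (d²=5200810.00)
P7 → Gamma (d²=1286305.00)
P8 → Mu (d²=44042260.00)

Zeta, Delta, Epsilon, Delta, Kappa, Kappa, Gamma, Mu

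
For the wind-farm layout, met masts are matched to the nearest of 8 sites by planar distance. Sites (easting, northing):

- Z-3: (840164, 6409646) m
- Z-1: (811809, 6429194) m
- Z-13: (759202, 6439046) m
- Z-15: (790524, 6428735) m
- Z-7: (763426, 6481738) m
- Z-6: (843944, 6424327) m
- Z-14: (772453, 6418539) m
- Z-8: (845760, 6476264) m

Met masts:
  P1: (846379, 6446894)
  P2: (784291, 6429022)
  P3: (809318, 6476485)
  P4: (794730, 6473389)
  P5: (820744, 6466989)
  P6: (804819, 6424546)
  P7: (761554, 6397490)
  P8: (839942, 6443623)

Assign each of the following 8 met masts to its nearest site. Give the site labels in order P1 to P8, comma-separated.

P1 → Z-6 (d²=515198714.00)
P2 → Z-15 (d²=38932658.00)
P3 → Z-8 (d²=1328068205.00)
P4 → Z-7 (d²=1049646217.00)
P5 → Z-8 (d²=711825881.00)
P6 → Z-1 (d²=70464004.00)
P7 → Z-14 (d²=561848602.00)
P8 → Z-6 (d²=388351620.00)

Z-6, Z-15, Z-8, Z-7, Z-8, Z-1, Z-14, Z-6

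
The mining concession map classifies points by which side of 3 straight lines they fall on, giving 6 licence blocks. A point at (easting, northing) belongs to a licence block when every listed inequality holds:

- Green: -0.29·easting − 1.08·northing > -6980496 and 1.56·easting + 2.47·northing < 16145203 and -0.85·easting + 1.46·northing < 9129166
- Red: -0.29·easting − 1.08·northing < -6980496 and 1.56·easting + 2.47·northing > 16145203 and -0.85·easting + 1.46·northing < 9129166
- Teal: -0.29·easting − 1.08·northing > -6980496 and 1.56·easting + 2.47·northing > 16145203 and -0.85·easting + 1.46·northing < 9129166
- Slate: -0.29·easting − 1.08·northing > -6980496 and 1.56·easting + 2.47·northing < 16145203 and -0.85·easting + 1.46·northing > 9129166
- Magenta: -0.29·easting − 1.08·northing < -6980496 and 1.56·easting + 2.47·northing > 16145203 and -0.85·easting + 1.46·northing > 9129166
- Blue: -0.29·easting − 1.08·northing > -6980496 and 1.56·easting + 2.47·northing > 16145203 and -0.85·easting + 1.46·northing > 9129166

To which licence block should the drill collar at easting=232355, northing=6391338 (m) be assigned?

Blue

-0.29·232355 − 1.08·6391338 = -6970027.990, which is > -6980496
1.56·232355 + 2.47·6391338 = 16149078.660, which is > 16145203
-0.85·232355 + 1.46·6391338 = 9133851.730, which is > 9129166
This sign pattern matches Blue.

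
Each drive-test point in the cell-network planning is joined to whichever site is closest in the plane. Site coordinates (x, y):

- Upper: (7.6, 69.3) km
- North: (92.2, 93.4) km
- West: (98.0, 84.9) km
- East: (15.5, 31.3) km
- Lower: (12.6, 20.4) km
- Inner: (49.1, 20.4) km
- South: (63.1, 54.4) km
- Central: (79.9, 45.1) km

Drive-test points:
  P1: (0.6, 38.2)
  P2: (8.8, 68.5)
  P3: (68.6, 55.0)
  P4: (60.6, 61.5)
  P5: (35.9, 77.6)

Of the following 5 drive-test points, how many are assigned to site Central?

0

P1 → East
P2 → Upper
P3 → South
P4 → South
P5 → Upper
0 of the 5 go to Central.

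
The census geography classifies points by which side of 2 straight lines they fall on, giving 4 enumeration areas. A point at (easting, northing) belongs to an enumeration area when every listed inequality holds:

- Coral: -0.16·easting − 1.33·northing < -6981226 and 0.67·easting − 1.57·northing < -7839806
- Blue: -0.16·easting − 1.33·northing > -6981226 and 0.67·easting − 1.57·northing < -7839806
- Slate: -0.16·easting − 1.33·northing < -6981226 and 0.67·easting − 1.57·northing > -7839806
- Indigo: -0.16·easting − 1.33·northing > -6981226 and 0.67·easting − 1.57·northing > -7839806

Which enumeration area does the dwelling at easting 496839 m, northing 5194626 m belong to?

Slate

-0.16·496839 − 1.33·5194626 = -6988346.820, which is < -6981226
0.67·496839 − 1.57·5194626 = -7822680.690, which is > -7839806
This sign pattern matches Slate.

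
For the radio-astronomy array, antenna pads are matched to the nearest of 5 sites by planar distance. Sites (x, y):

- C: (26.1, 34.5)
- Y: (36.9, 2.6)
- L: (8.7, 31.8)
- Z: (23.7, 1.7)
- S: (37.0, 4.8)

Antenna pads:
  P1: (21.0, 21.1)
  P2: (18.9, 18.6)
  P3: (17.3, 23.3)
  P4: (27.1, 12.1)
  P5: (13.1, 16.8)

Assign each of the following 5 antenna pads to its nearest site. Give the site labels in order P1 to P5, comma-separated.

C, L, L, Z, L

P1 → C (d²=205.57)
P2 → L (d²=278.28)
P3 → L (d²=146.21)
P4 → Z (d²=119.72)
P5 → L (d²=244.36)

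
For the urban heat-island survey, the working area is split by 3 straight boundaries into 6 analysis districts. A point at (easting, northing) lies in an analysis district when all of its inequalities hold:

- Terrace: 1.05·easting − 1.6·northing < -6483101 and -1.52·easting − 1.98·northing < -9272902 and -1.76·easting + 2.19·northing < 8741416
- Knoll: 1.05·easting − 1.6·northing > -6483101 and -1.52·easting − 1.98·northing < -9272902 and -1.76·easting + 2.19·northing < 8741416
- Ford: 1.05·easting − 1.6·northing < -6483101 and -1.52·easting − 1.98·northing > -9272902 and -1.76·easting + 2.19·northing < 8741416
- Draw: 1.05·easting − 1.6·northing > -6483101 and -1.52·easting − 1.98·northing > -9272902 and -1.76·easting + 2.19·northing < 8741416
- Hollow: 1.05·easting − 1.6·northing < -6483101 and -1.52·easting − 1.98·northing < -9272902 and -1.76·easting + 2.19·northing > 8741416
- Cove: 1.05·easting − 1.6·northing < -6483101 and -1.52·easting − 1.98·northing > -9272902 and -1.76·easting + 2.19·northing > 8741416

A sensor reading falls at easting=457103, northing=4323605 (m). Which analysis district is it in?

1.05·457103 − 1.6·4323605 = -6437809.850, which is > -6483101
-1.52·457103 − 1.98·4323605 = -9255534.460, which is > -9272902
-1.76·457103 + 2.19·4323605 = 8664193.670, which is < 8741416
This sign pattern matches Draw.

Draw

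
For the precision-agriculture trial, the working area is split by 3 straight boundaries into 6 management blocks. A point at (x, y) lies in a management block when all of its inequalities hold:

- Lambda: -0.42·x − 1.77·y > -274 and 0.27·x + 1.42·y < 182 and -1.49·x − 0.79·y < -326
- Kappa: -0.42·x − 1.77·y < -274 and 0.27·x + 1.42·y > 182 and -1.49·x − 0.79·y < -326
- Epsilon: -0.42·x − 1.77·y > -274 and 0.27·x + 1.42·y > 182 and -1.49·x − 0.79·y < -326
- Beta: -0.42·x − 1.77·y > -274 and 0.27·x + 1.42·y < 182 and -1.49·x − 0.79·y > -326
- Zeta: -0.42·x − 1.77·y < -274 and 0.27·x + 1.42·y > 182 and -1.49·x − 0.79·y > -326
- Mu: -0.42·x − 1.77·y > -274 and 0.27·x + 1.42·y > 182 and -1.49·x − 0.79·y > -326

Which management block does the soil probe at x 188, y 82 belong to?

Lambda

-0.42·188 − 1.77·82 = -224.100, which is > -274
0.27·188 + 1.42·82 = 167.200, which is < 182
-1.49·188 − 0.79·82 = -344.900, which is < -326
This sign pattern matches Lambda.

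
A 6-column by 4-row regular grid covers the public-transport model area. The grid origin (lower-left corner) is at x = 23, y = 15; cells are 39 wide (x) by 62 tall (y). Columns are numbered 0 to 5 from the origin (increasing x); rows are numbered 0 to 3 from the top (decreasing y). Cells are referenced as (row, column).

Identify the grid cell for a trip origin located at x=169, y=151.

(1, 3)

Column index: ⌊(169 − 23) / 39⌋ = ⌊3.744⌋ = 3
Row offset from origin: ⌊(151 − 15) / 62⌋ = ⌊2.194⌋ = 2 → row 1 (counted from top)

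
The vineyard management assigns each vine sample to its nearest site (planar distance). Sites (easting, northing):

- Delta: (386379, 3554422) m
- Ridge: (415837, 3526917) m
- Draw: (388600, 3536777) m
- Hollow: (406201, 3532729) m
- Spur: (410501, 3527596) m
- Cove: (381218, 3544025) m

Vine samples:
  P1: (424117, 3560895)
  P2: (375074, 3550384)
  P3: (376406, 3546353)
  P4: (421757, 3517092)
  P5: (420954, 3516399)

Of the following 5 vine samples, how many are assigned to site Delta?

P1 → Hollow
P2 → Cove
P3 → Cove
P4 → Ridge
P5 → Ridge
0 of the 5 go to Delta.

0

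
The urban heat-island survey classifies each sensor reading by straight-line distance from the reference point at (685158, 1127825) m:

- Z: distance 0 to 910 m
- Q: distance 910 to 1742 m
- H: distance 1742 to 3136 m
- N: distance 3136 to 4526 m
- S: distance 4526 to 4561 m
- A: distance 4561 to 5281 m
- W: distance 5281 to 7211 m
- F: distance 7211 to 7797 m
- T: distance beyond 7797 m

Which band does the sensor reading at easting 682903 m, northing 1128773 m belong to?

Distance = √((682903−685158)² + (1128773−1127825)²) = √(5085025.000 + 898704.000) = 2446.166 m.
1742 ≤ 2446.166 < 3136 → H.

H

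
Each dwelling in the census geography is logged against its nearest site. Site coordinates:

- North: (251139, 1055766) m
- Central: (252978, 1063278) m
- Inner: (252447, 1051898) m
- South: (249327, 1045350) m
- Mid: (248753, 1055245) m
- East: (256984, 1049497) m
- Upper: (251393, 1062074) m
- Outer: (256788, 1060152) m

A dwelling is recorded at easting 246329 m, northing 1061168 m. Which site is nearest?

Upper

Squared distances to each site:
North: 52317704.000; Central: 48661301.000; Inner: 123362824.000; South: 259197128.000; Mid: 40957705.000; East: 249741266.000; Upper: 26464932.000; Outer: 110422937.000.
Minimum at Upper.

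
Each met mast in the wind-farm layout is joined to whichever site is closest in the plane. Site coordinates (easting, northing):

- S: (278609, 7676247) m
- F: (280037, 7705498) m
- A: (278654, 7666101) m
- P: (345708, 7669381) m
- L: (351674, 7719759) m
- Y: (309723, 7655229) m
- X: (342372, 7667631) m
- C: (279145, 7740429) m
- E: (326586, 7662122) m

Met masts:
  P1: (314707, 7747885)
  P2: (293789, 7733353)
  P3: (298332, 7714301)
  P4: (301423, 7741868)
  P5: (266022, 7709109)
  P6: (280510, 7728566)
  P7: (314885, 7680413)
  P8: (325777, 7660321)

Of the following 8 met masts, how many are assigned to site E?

2

P1 → C
P2 → C
P3 → F
P4 → C
P5 → F
P6 → C
P7 → E
P8 → E
2 of the 8 go to E.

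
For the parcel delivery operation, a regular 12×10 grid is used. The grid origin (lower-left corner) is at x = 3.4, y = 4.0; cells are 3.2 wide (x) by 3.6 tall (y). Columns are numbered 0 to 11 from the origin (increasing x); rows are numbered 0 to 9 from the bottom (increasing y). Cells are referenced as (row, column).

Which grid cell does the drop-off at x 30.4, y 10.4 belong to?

Column index: ⌊(30.4 − 3.4) / 3.2⌋ = ⌊8.438⌋ = 8
Row offset from origin: ⌊(10.4 − 4.0) / 3.6⌋ = ⌊1.778⌋ = 1 → row 1

(1, 8)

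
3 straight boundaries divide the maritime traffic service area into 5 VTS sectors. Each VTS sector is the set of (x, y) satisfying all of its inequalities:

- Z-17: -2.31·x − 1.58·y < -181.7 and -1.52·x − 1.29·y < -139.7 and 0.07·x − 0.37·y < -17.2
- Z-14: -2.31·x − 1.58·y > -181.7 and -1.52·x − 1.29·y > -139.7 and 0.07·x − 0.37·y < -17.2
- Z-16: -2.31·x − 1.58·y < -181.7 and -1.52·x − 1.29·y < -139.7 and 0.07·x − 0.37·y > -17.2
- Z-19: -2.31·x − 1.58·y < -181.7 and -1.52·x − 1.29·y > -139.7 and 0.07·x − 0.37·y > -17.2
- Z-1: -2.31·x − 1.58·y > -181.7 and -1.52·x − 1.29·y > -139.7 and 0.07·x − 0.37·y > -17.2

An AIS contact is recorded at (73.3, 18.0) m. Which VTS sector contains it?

-2.31·73.3 − 1.58·18.0 = -197.763, which is < -181.7
-1.52·73.3 − 1.29·18.0 = -134.636, which is > -139.7
0.07·73.3 − 0.37·18.0 = -1.529, which is > -17.2
This sign pattern matches Z-19.

Z-19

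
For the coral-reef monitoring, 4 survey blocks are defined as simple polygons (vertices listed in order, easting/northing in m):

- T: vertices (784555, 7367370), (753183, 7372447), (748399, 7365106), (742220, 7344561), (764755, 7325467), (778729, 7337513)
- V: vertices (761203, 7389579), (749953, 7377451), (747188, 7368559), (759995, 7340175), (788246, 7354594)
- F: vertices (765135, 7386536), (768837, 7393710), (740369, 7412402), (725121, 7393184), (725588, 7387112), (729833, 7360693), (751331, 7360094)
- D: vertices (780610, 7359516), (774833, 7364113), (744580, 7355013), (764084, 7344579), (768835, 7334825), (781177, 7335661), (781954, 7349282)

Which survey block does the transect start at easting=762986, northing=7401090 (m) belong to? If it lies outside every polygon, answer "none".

Cast a ray rightward from (762986, 7401090). For each polygon, the edges (by vertex number in listed order) whose endpoints lie on opposite sides of northing = 7401090, where each meets that height, and whether that is right or left of the point:
T: no edge straddles that height → 0 crossings.
V: no edge straddles that height → 0 crossings.
F: 2–3 at easting≈757597.2 (left), 3–4 at easting≈731393.8 (left) → 0 crossings.
D: no edge straddles that height → 0 crossings.
All counts are even, so the point lies outside every listed polygon.

none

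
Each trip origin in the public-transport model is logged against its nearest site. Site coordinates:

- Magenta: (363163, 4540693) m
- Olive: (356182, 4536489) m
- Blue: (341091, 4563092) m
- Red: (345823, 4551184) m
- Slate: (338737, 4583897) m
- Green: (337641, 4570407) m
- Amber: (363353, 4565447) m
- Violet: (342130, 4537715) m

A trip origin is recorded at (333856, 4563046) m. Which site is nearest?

Blue

Squared distances to each site:
Magenta: 1358556858.000; Olive: 1203724525.000; Blue: 52347341.000; Red: 283916133.000; Slate: 458588362.000; Green: 68510546.000; Amber: 875837810.000; Violet: 710118637.000.
Minimum at Blue.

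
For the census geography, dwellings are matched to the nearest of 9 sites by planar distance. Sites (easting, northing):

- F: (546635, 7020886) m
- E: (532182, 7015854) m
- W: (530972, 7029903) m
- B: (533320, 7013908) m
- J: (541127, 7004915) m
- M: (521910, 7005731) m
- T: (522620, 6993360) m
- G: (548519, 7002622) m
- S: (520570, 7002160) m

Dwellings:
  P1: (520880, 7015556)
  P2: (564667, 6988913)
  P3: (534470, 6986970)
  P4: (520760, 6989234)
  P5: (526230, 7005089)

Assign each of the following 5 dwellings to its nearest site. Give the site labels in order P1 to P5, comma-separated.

P1 → M (d²=97591525.00)
P2 → G (d²=448694585.00)
P3 → T (d²=181254600.00)
P4 → T (d²=20483476.00)
P5 → M (d²=19074564.00)

M, G, T, T, M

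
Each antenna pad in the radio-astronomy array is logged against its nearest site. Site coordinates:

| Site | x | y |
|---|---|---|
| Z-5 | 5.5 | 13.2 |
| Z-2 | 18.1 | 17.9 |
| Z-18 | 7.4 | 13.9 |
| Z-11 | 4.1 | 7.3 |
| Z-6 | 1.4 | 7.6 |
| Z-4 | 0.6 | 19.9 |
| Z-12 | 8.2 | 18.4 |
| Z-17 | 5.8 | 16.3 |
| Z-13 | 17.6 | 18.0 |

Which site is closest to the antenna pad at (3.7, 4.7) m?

Z-11

Squared distances to each site:
Z-5: 75.490; Z-2: 381.600; Z-18: 98.330; Z-11: 6.920; Z-6: 13.700; Z-4: 240.650; Z-12: 207.940; Z-17: 138.970; Z-13: 370.100.
Minimum at Z-11.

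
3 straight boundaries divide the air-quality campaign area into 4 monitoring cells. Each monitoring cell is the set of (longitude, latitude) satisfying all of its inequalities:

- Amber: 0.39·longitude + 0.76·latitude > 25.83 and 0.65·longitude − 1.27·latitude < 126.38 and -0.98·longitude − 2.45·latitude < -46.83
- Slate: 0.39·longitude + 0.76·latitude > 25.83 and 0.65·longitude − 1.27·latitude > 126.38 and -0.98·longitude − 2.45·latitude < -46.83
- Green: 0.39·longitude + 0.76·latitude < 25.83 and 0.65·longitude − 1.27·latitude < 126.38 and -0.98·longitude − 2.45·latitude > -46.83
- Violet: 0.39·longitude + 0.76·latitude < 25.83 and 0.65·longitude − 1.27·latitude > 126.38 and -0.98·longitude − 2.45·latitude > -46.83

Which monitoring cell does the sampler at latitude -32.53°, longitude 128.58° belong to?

0.39·128.58 + 0.76·-32.53 = 25.423, which is < 25.83
0.65·128.58 − 1.27·-32.53 = 124.890, which is < 126.38
-0.98·128.58 − 2.45·-32.53 = -46.310, which is > -46.83
This sign pattern matches Green.

Green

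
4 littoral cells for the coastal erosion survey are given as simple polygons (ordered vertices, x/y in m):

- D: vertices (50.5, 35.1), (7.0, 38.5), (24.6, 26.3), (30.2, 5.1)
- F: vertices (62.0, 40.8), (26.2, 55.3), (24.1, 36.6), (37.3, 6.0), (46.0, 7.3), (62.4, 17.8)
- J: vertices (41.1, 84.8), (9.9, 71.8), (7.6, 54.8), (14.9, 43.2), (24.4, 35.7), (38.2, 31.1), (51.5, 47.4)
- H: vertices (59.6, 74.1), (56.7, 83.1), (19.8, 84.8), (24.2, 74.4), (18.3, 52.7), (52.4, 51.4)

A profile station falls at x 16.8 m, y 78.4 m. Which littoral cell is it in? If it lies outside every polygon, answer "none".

none

Cast a ray rightward from (16.8, 78.4). For each polygon, the edges (by vertex number in listed order) whose endpoints lie on opposite sides of y = 78.4, where each meets that height, and whether that is right or left of the point:
D: no edge straddles that height → 0 crossings.
F: no edge straddles that height → 0 crossings.
J: 1–2 at x≈25.74 (right), 7–1 at x≈42.88 (right) → 2 crossings.
H: 1–2 at x≈58.21 (right), 3–4 at x≈22.51 (right) → 2 crossings.
All counts are even, so the point lies outside every listed polygon.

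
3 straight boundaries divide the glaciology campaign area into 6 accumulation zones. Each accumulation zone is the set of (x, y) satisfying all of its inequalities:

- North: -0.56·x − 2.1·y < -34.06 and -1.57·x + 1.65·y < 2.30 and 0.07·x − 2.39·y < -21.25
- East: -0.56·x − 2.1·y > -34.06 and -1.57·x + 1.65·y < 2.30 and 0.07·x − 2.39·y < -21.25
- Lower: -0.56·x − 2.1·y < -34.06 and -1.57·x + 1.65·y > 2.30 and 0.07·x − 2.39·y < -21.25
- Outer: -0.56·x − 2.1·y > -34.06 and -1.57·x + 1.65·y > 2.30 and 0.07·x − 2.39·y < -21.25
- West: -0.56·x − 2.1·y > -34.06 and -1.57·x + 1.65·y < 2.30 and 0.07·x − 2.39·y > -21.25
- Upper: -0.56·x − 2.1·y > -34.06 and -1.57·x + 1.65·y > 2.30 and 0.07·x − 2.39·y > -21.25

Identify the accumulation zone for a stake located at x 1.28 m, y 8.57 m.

-0.56·1.28 − 2.1·8.57 = -18.714, which is > -34.06
-1.57·1.28 + 1.65·8.57 = 12.131, which is > 2.30
0.07·1.28 − 2.39·8.57 = -20.393, which is > -21.25
This sign pattern matches Upper.

Upper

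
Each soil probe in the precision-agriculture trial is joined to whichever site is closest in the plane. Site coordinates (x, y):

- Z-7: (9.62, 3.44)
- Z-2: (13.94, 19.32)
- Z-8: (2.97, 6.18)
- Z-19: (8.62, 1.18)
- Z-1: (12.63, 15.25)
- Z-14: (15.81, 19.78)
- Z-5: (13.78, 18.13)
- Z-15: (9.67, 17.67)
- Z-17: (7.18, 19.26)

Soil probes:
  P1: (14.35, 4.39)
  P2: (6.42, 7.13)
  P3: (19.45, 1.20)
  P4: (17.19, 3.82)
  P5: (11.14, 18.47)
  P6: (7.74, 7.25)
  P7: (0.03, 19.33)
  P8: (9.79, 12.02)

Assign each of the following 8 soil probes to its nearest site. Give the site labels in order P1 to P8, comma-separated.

P1 → Z-7 (d²=23.28)
P2 → Z-8 (d²=12.80)
P3 → Z-7 (d²=101.65)
P4 → Z-7 (d²=57.45)
P5 → Z-15 (d²=2.80)
P6 → Z-7 (d²=18.05)
P7 → Z-17 (d²=51.13)
P8 → Z-1 (d²=18.50)

Z-7, Z-8, Z-7, Z-7, Z-15, Z-7, Z-17, Z-1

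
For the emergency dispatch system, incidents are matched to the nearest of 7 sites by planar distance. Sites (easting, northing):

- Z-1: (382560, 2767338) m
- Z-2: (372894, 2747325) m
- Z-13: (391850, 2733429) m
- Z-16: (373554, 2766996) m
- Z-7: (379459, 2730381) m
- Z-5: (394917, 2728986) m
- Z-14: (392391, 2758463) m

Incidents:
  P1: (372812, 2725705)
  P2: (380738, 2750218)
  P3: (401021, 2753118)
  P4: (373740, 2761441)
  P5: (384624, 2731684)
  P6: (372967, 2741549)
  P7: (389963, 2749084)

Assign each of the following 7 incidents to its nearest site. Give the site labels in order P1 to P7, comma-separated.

P1 → Z-7 (d²=66047585.00)
P2 → Z-2 (d²=69897785.00)
P3 → Z-14 (d²=103045925.00)
P4 → Z-16 (d²=30892621.00)
P5 → Z-7 (d²=28375034.00)
P6 → Z-2 (d²=33367505.00)
P7 → Z-14 (d²=93860825.00)

Z-7, Z-2, Z-14, Z-16, Z-7, Z-2, Z-14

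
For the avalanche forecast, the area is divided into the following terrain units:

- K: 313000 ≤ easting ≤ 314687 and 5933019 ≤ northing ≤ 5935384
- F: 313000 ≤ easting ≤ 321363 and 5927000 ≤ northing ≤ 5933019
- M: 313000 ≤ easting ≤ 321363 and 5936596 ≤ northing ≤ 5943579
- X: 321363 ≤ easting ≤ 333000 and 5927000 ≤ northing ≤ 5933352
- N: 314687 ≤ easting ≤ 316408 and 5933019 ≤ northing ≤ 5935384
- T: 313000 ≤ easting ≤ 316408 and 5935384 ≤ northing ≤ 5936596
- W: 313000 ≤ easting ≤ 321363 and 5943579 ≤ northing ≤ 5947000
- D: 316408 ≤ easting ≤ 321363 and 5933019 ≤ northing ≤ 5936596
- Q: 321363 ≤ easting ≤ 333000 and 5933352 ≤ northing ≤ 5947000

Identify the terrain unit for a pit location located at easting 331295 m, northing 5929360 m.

X

The point has easting = 331295 and northing = 5929360.
Only X satisfies 321363 ≤ easting ≤ 333000 and 5927000 ≤ northing ≤ 5933352.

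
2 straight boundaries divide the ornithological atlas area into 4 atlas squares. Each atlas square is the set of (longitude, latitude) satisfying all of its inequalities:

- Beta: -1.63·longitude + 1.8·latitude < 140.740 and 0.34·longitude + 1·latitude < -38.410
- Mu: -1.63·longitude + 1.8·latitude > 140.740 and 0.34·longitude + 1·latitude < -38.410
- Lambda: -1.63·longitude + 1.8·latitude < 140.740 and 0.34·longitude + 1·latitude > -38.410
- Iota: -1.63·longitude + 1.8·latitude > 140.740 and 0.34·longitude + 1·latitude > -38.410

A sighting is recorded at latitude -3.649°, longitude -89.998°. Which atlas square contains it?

Lambda

-1.63·-89.998 + 1.8·-3.649 = 140.129, which is < 140.740
0.34·-89.998 + 1·-3.649 = -34.248, which is > -38.410
This sign pattern matches Lambda.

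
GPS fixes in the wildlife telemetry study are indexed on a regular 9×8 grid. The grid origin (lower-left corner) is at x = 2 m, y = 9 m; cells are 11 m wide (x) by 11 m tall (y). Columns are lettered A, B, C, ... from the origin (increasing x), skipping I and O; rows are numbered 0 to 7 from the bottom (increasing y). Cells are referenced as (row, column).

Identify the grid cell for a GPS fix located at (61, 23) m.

Column index: ⌊(61 − 2) / 11⌋ = ⌊5.364⌋ = 5 → column F
Row offset from origin: ⌊(23 − 9) / 11⌋ = ⌊1.273⌋ = 1 → row 1

(1, F)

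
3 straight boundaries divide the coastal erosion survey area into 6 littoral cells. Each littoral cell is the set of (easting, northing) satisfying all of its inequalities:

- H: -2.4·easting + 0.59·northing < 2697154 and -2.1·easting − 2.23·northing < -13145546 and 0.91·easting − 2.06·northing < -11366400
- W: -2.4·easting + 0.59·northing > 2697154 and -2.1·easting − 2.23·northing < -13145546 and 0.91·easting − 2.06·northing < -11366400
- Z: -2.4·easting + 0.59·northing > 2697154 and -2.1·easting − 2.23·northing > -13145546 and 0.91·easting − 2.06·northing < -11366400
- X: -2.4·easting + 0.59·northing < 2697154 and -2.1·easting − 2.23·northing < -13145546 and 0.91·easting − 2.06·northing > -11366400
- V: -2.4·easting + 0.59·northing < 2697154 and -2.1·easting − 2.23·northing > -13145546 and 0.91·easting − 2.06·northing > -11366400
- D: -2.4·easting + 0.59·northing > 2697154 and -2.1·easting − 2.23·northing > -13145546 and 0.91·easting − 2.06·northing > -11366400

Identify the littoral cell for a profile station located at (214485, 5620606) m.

Z

-2.4·214485 + 0.59·5620606 = 2801393.540, which is > 2697154
-2.1·214485 − 2.23·5620606 = -12984369.880, which is > -13145546
0.91·214485 − 2.06·5620606 = -11383267.010, which is < -11366400
This sign pattern matches Z.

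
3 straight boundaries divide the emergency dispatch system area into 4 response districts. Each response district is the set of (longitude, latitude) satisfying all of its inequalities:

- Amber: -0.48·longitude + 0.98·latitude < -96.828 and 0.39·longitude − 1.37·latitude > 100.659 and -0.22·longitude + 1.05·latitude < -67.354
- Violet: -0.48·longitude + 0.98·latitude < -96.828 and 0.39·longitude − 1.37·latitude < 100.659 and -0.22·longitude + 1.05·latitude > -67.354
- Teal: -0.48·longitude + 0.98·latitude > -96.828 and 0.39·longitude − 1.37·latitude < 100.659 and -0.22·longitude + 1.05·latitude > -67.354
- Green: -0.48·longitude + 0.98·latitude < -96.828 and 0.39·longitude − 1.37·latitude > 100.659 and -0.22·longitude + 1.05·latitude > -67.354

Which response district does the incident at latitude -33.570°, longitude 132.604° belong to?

Teal

-0.48·132.604 + 0.98·-33.570 = -96.549, which is > -96.828
0.39·132.604 − 1.37·-33.570 = 97.706, which is < 100.659
-0.22·132.604 + 1.05·-33.570 = -64.421, which is > -67.354
This sign pattern matches Teal.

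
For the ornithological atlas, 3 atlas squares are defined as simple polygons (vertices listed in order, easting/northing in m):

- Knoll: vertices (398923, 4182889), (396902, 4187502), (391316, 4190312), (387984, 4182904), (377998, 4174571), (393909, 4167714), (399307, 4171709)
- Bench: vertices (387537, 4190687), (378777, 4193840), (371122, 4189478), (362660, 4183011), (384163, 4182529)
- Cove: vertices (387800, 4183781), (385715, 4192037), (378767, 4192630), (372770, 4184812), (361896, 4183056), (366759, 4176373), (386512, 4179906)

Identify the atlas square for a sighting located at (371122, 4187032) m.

Cast a ray rightward from (371122, 4187032). For each polygon, the edges (by vertex number in listed order) whose endpoints lie on opposite sides of northing = 4187032, where each meets that height, and whether that is right or left of the point:
Knoll: 1–2 at easting≈397107.9 (right), 3–4 at easting≈389840.7 (right) → 2 crossings.
Bench: 3–4 at easting≈367921.4 (left), 5–1 at easting≈386025.4 (right) → 1 crossing.
Cove: 1–2 at easting≈386979.0 (right), 3–4 at easting≈374472.9 (right) → 2 crossings.
Only Bench has an odd count, so the point is inside Bench.

Bench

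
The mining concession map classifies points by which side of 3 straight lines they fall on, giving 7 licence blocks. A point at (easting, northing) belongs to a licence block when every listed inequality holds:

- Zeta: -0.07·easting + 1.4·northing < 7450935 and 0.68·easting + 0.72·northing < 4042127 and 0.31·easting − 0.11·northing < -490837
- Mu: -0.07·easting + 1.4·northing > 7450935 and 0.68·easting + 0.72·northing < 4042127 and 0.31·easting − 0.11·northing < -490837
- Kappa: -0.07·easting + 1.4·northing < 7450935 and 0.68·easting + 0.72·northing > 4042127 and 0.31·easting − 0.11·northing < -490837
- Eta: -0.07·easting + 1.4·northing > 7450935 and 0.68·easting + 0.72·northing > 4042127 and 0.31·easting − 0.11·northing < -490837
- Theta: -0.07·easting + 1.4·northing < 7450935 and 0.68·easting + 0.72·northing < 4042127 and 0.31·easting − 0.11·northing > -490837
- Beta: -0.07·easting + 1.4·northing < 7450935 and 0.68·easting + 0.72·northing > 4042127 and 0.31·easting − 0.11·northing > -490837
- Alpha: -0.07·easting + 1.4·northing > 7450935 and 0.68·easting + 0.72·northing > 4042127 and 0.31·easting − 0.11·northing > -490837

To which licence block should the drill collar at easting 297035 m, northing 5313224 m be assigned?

Zeta

-0.07·297035 + 1.4·5313224 = 7417721.150, which is < 7450935
0.68·297035 + 0.72·5313224 = 4027505.080, which is < 4042127
0.31·297035 − 0.11·5313224 = -492373.790, which is < -490837
This sign pattern matches Zeta.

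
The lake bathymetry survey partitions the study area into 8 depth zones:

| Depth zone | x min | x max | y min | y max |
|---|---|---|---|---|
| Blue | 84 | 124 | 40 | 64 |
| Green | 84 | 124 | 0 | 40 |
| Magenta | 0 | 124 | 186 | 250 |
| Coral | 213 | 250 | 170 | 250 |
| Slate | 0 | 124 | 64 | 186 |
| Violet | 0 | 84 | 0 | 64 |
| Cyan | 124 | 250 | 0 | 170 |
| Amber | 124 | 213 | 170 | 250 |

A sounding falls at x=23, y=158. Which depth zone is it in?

Slate

The point has x = 23 and y = 158.
Only Slate satisfies 0 ≤ x ≤ 124 and 64 ≤ y ≤ 186.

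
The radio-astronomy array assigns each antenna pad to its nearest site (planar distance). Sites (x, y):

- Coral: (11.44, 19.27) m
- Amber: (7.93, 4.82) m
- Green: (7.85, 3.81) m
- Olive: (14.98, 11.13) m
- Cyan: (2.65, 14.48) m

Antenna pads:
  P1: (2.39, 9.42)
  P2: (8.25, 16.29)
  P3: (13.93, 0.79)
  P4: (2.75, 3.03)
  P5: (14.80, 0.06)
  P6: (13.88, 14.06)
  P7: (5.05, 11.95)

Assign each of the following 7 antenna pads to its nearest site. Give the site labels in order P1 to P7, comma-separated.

P1 → Cyan (d²=25.67)
P2 → Coral (d²=19.06)
P3 → Green (d²=46.09)
P4 → Green (d²=26.62)
P5 → Green (d²=62.37)
P6 → Olive (d²=9.79)
P7 → Cyan (d²=12.16)

Cyan, Coral, Green, Green, Green, Olive, Cyan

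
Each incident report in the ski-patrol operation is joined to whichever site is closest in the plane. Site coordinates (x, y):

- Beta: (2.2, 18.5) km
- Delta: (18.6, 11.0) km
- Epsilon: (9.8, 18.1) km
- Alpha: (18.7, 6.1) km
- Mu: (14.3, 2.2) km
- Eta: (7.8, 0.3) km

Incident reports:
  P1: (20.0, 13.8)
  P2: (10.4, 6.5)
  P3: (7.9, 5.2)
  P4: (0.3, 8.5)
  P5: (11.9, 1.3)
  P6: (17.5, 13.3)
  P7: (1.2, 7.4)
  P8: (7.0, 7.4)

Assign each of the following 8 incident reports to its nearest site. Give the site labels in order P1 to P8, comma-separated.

P1 → Delta (d²=9.80)
P2 → Mu (d²=33.70)
P3 → Eta (d²=24.02)
P4 → Beta (d²=103.61)
P5 → Mu (d²=6.57)
P6 → Delta (d²=6.50)
P7 → Eta (d²=93.97)
P8 → Eta (d²=51.05)

Delta, Mu, Eta, Beta, Mu, Delta, Eta, Eta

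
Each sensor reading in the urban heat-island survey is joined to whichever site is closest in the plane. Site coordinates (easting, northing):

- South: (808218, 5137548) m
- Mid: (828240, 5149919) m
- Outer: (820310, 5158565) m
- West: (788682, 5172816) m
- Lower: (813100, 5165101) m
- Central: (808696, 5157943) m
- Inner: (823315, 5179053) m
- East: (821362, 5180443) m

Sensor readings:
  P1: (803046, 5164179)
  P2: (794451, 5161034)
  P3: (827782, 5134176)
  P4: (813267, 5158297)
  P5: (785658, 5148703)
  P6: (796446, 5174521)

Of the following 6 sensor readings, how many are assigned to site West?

P1 → Central
P2 → West
P3 → Mid
P4 → Central
P5 → West
P6 → West
3 of the 6 go to West.

3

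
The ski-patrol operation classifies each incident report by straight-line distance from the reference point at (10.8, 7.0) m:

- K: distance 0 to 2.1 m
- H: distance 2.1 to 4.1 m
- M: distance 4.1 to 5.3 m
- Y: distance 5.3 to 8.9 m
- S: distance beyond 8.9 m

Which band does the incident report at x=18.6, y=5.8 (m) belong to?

Y

Distance = √((18.6−10.8)² + (5.8−7.0)²) = √(60.840 + 1.440) = 7.892 m.
5.3 ≤ 7.892 < 8.9 → Y.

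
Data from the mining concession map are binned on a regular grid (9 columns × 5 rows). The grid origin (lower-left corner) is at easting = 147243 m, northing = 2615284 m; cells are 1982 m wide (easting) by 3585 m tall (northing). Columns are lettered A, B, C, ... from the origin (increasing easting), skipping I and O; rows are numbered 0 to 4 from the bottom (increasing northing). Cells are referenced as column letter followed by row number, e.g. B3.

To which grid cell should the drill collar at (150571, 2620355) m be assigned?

Column index: ⌊(150571 − 147243) / 1982⌋ = ⌊1.679⌋ = 1 → column B
Row offset from origin: ⌊(2620355 − 2615284) / 3585⌋ = ⌊1.415⌋ = 1 → row 1

B1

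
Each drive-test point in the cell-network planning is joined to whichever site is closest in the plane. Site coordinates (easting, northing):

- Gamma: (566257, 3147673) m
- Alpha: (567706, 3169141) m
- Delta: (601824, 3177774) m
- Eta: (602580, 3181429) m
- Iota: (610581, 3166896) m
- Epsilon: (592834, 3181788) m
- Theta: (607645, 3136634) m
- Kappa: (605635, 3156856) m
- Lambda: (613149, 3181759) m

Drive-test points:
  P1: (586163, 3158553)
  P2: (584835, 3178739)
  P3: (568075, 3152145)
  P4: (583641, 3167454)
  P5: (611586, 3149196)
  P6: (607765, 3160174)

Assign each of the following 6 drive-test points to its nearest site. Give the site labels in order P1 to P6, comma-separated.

P1 → Kappa (d²=382038593.00)
P2 → Epsilon (d²=73280402.00)
P3 → Gamma (d²=23303908.00)
P4 → Alpha (d²=256770194.00)
P5 → Kappa (d²=94090001.00)
P6 → Kappa (d²=15546024.00)

Kappa, Epsilon, Gamma, Alpha, Kappa, Kappa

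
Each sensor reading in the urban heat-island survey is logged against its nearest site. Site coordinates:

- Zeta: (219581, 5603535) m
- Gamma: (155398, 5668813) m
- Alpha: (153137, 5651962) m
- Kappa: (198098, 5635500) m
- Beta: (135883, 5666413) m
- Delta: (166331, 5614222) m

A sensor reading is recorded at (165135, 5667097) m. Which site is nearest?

Squared distances to each site:
Zeta: 7004494760.000; Gamma: 97753825.000; Alpha: 373020229.000; Kappa: 2084929778.000; Beta: 856147360.000; Delta: 2797196041.000.
Minimum at Gamma.

Gamma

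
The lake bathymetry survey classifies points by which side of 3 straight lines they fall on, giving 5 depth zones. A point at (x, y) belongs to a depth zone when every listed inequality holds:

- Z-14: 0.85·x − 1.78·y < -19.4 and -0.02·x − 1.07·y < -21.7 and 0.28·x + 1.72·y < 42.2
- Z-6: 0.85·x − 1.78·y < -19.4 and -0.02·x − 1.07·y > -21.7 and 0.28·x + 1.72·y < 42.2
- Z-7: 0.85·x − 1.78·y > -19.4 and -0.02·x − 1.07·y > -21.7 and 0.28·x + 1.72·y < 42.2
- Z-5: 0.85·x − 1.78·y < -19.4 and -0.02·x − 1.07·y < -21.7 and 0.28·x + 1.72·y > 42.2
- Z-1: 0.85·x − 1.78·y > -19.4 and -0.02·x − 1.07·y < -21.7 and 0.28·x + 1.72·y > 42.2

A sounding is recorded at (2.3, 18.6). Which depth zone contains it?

0.85·2.3 − 1.78·18.6 = -31.153, which is < -19.4
-0.02·2.3 − 1.07·18.6 = -19.948, which is > -21.7
0.28·2.3 + 1.72·18.6 = 32.636, which is < 42.2
This sign pattern matches Z-6.

Z-6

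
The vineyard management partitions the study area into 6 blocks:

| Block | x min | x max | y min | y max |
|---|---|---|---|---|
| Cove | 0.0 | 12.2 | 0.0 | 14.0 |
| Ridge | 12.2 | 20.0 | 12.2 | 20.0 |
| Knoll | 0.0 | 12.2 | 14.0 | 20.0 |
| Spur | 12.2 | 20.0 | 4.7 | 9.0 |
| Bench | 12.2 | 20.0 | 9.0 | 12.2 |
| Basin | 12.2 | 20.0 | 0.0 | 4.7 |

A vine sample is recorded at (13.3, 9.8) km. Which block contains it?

Bench

The point has x = 13.3 and y = 9.8.
Only Bench satisfies 12.2 ≤ x ≤ 20.0 and 9.0 ≤ y ≤ 12.2.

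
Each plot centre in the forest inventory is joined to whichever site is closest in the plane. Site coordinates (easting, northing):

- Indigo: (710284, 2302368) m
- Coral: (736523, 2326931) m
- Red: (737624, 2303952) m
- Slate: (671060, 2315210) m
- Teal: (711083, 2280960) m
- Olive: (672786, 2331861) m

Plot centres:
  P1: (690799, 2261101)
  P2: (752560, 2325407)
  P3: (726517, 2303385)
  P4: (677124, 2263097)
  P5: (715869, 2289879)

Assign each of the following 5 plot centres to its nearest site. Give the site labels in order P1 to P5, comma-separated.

P1 → Teal (d²=805820537.00)
P2 → Coral (d²=259507945.00)
P3 → Red (d²=123686938.00)
P4 → Teal (d²=1472300450.00)
P5 → Teal (d²=102454357.00)

Teal, Coral, Red, Teal, Teal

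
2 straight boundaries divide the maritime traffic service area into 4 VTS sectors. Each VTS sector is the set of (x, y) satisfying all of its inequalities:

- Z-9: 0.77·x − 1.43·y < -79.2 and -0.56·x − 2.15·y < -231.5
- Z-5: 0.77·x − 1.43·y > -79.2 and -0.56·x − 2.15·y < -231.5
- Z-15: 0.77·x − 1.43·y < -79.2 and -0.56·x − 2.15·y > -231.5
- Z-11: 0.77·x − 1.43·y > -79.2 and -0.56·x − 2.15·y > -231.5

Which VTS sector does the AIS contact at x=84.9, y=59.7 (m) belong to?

Z-11

0.77·84.9 − 1.43·59.7 = -19.998, which is > -79.2
-0.56·84.9 − 2.15·59.7 = -175.899, which is > -231.5
This sign pattern matches Z-11.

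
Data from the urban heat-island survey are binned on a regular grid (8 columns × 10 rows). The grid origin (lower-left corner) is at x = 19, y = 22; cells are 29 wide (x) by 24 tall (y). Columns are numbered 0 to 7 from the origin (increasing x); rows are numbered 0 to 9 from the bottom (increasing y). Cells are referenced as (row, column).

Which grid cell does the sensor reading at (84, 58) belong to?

(1, 2)

Column index: ⌊(84 − 19) / 29⌋ = ⌊2.241⌋ = 2
Row offset from origin: ⌊(58 − 22) / 24⌋ = ⌊1.500⌋ = 1 → row 1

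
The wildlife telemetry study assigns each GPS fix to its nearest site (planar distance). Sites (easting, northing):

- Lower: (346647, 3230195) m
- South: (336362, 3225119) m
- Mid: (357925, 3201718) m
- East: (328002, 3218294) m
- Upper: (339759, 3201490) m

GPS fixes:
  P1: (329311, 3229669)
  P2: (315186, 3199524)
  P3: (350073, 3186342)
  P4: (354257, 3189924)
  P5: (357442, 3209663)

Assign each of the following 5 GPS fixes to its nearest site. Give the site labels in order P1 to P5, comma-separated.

P1 → South (d²=70419101.00)
P2 → East (d²=516562756.00)
P3 → Mid (d²=298075280.00)
P4 → Mid (d²=152552660.00)
P5 → Mid (d²=63356314.00)

South, East, Mid, Mid, Mid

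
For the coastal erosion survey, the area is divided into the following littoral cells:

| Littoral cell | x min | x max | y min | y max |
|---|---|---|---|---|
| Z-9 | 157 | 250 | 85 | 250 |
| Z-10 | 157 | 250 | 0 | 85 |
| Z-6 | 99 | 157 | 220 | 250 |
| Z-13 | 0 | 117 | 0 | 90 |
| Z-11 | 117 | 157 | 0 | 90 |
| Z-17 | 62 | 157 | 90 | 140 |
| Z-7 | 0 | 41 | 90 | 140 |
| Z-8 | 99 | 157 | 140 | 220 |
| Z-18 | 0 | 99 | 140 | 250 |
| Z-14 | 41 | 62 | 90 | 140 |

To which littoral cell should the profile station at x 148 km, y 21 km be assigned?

Z-11

The point has x = 148 and y = 21.
Only Z-11 satisfies 117 ≤ x ≤ 157 and 0 ≤ y ≤ 90.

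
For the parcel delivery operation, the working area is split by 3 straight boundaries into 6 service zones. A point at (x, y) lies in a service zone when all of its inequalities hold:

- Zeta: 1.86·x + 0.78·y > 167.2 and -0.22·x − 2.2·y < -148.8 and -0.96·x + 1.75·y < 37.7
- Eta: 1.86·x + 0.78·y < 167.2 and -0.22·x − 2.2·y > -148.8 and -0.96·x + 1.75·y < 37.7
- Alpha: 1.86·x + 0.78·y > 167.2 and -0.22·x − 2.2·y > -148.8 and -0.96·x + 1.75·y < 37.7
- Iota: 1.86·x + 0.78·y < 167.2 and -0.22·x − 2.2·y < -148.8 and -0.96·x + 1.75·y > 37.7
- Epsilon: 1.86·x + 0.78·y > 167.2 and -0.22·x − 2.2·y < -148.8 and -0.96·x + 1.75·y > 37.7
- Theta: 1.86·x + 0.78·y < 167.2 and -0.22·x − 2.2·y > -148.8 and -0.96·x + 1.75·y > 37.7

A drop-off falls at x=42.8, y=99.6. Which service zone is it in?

Iota

1.86·42.8 + 0.78·99.6 = 157.296, which is < 167.2
-0.22·42.8 − 2.2·99.6 = -228.536, which is < -148.8
-0.96·42.8 + 1.75·99.6 = 133.212, which is > 37.7
This sign pattern matches Iota.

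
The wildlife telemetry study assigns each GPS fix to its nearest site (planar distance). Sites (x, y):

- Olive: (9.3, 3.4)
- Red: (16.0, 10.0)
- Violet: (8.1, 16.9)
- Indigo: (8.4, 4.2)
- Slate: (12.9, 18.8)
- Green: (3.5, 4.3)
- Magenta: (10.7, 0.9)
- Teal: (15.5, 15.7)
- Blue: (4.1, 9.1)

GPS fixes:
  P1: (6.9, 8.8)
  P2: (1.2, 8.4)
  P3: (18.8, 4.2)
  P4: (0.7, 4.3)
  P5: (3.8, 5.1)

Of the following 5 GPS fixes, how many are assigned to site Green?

P1 → Blue
P2 → Blue
P3 → Red
P4 → Green
P5 → Green
2 of the 5 go to Green.

2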